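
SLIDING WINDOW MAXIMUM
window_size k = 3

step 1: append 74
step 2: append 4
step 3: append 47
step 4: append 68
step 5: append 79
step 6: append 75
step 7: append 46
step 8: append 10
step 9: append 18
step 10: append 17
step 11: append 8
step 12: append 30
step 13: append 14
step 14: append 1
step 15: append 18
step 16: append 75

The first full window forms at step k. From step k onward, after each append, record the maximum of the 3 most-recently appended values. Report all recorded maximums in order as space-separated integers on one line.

step 1: append 74 -> window=[74] (not full yet)
step 2: append 4 -> window=[74, 4] (not full yet)
step 3: append 47 -> window=[74, 4, 47] -> max=74
step 4: append 68 -> window=[4, 47, 68] -> max=68
step 5: append 79 -> window=[47, 68, 79] -> max=79
step 6: append 75 -> window=[68, 79, 75] -> max=79
step 7: append 46 -> window=[79, 75, 46] -> max=79
step 8: append 10 -> window=[75, 46, 10] -> max=75
step 9: append 18 -> window=[46, 10, 18] -> max=46
step 10: append 17 -> window=[10, 18, 17] -> max=18
step 11: append 8 -> window=[18, 17, 8] -> max=18
step 12: append 30 -> window=[17, 8, 30] -> max=30
step 13: append 14 -> window=[8, 30, 14] -> max=30
step 14: append 1 -> window=[30, 14, 1] -> max=30
step 15: append 18 -> window=[14, 1, 18] -> max=18
step 16: append 75 -> window=[1, 18, 75] -> max=75

Answer: 74 68 79 79 79 75 46 18 18 30 30 30 18 75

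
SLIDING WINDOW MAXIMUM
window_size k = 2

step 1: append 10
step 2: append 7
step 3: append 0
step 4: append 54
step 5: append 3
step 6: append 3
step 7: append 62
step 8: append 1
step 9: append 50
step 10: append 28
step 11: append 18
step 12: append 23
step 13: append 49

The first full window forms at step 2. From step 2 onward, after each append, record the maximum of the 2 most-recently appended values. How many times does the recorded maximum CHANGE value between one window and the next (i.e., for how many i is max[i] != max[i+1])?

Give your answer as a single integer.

Answer: 8

Derivation:
step 1: append 10 -> window=[10] (not full yet)
step 2: append 7 -> window=[10, 7] -> max=10
step 3: append 0 -> window=[7, 0] -> max=7
step 4: append 54 -> window=[0, 54] -> max=54
step 5: append 3 -> window=[54, 3] -> max=54
step 6: append 3 -> window=[3, 3] -> max=3
step 7: append 62 -> window=[3, 62] -> max=62
step 8: append 1 -> window=[62, 1] -> max=62
step 9: append 50 -> window=[1, 50] -> max=50
step 10: append 28 -> window=[50, 28] -> max=50
step 11: append 18 -> window=[28, 18] -> max=28
step 12: append 23 -> window=[18, 23] -> max=23
step 13: append 49 -> window=[23, 49] -> max=49
Recorded maximums: 10 7 54 54 3 62 62 50 50 28 23 49
Changes between consecutive maximums: 8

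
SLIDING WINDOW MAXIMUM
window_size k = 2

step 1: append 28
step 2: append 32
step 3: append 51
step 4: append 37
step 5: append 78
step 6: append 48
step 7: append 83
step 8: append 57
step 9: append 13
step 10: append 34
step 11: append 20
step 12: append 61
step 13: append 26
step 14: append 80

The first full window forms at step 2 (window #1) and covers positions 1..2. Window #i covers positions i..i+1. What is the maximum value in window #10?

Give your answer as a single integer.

Answer: 34

Derivation:
step 1: append 28 -> window=[28] (not full yet)
step 2: append 32 -> window=[28, 32] -> max=32
step 3: append 51 -> window=[32, 51] -> max=51
step 4: append 37 -> window=[51, 37] -> max=51
step 5: append 78 -> window=[37, 78] -> max=78
step 6: append 48 -> window=[78, 48] -> max=78
step 7: append 83 -> window=[48, 83] -> max=83
step 8: append 57 -> window=[83, 57] -> max=83
step 9: append 13 -> window=[57, 13] -> max=57
step 10: append 34 -> window=[13, 34] -> max=34
step 11: append 20 -> window=[34, 20] -> max=34
Window #10 max = 34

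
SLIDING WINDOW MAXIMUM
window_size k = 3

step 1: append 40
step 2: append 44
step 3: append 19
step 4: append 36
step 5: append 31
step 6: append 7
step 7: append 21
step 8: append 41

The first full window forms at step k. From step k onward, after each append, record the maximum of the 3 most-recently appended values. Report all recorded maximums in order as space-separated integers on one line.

Answer: 44 44 36 36 31 41

Derivation:
step 1: append 40 -> window=[40] (not full yet)
step 2: append 44 -> window=[40, 44] (not full yet)
step 3: append 19 -> window=[40, 44, 19] -> max=44
step 4: append 36 -> window=[44, 19, 36] -> max=44
step 5: append 31 -> window=[19, 36, 31] -> max=36
step 6: append 7 -> window=[36, 31, 7] -> max=36
step 7: append 21 -> window=[31, 7, 21] -> max=31
step 8: append 41 -> window=[7, 21, 41] -> max=41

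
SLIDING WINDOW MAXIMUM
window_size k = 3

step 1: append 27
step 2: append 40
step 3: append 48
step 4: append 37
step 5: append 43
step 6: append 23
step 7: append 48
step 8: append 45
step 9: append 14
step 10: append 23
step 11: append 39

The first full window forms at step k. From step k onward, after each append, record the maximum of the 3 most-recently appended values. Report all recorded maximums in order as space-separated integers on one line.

step 1: append 27 -> window=[27] (not full yet)
step 2: append 40 -> window=[27, 40] (not full yet)
step 3: append 48 -> window=[27, 40, 48] -> max=48
step 4: append 37 -> window=[40, 48, 37] -> max=48
step 5: append 43 -> window=[48, 37, 43] -> max=48
step 6: append 23 -> window=[37, 43, 23] -> max=43
step 7: append 48 -> window=[43, 23, 48] -> max=48
step 8: append 45 -> window=[23, 48, 45] -> max=48
step 9: append 14 -> window=[48, 45, 14] -> max=48
step 10: append 23 -> window=[45, 14, 23] -> max=45
step 11: append 39 -> window=[14, 23, 39] -> max=39

Answer: 48 48 48 43 48 48 48 45 39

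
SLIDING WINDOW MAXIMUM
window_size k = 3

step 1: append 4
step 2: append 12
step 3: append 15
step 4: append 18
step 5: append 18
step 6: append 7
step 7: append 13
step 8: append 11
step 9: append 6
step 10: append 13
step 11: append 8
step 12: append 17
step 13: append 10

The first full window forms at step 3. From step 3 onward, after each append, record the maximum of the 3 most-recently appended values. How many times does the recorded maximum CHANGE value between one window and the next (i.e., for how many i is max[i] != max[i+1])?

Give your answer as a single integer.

Answer: 3

Derivation:
step 1: append 4 -> window=[4] (not full yet)
step 2: append 12 -> window=[4, 12] (not full yet)
step 3: append 15 -> window=[4, 12, 15] -> max=15
step 4: append 18 -> window=[12, 15, 18] -> max=18
step 5: append 18 -> window=[15, 18, 18] -> max=18
step 6: append 7 -> window=[18, 18, 7] -> max=18
step 7: append 13 -> window=[18, 7, 13] -> max=18
step 8: append 11 -> window=[7, 13, 11] -> max=13
step 9: append 6 -> window=[13, 11, 6] -> max=13
step 10: append 13 -> window=[11, 6, 13] -> max=13
step 11: append 8 -> window=[6, 13, 8] -> max=13
step 12: append 17 -> window=[13, 8, 17] -> max=17
step 13: append 10 -> window=[8, 17, 10] -> max=17
Recorded maximums: 15 18 18 18 18 13 13 13 13 17 17
Changes between consecutive maximums: 3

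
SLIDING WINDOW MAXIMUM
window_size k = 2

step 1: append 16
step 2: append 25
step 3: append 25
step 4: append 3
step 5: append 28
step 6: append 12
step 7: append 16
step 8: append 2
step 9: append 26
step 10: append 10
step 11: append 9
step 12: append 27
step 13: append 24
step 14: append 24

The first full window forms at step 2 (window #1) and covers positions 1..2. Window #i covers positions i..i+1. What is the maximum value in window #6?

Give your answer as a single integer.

step 1: append 16 -> window=[16] (not full yet)
step 2: append 25 -> window=[16, 25] -> max=25
step 3: append 25 -> window=[25, 25] -> max=25
step 4: append 3 -> window=[25, 3] -> max=25
step 5: append 28 -> window=[3, 28] -> max=28
step 6: append 12 -> window=[28, 12] -> max=28
step 7: append 16 -> window=[12, 16] -> max=16
Window #6 max = 16

Answer: 16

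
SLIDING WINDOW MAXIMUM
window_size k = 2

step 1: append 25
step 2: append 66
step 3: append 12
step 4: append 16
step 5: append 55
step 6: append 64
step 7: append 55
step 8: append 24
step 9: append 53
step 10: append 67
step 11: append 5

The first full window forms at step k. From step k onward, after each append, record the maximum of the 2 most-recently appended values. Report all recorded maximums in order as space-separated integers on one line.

step 1: append 25 -> window=[25] (not full yet)
step 2: append 66 -> window=[25, 66] -> max=66
step 3: append 12 -> window=[66, 12] -> max=66
step 4: append 16 -> window=[12, 16] -> max=16
step 5: append 55 -> window=[16, 55] -> max=55
step 6: append 64 -> window=[55, 64] -> max=64
step 7: append 55 -> window=[64, 55] -> max=64
step 8: append 24 -> window=[55, 24] -> max=55
step 9: append 53 -> window=[24, 53] -> max=53
step 10: append 67 -> window=[53, 67] -> max=67
step 11: append 5 -> window=[67, 5] -> max=67

Answer: 66 66 16 55 64 64 55 53 67 67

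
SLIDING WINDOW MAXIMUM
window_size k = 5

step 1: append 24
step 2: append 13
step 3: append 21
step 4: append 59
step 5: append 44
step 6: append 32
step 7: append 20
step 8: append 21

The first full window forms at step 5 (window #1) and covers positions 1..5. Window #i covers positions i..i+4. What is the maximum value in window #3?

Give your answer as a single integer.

Answer: 59

Derivation:
step 1: append 24 -> window=[24] (not full yet)
step 2: append 13 -> window=[24, 13] (not full yet)
step 3: append 21 -> window=[24, 13, 21] (not full yet)
step 4: append 59 -> window=[24, 13, 21, 59] (not full yet)
step 5: append 44 -> window=[24, 13, 21, 59, 44] -> max=59
step 6: append 32 -> window=[13, 21, 59, 44, 32] -> max=59
step 7: append 20 -> window=[21, 59, 44, 32, 20] -> max=59
Window #3 max = 59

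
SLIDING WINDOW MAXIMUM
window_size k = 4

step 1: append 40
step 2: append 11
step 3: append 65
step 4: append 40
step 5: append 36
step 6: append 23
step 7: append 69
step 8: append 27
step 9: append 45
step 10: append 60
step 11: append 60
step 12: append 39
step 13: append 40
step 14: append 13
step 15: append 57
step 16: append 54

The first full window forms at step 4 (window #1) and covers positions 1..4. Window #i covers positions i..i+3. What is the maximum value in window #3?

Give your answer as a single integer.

step 1: append 40 -> window=[40] (not full yet)
step 2: append 11 -> window=[40, 11] (not full yet)
step 3: append 65 -> window=[40, 11, 65] (not full yet)
step 4: append 40 -> window=[40, 11, 65, 40] -> max=65
step 5: append 36 -> window=[11, 65, 40, 36] -> max=65
step 6: append 23 -> window=[65, 40, 36, 23] -> max=65
Window #3 max = 65

Answer: 65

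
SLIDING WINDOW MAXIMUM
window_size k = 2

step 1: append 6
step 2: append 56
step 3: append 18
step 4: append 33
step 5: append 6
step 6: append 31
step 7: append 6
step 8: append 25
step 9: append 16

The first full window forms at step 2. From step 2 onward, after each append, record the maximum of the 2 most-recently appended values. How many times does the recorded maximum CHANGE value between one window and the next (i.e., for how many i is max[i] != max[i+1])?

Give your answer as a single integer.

Answer: 3

Derivation:
step 1: append 6 -> window=[6] (not full yet)
step 2: append 56 -> window=[6, 56] -> max=56
step 3: append 18 -> window=[56, 18] -> max=56
step 4: append 33 -> window=[18, 33] -> max=33
step 5: append 6 -> window=[33, 6] -> max=33
step 6: append 31 -> window=[6, 31] -> max=31
step 7: append 6 -> window=[31, 6] -> max=31
step 8: append 25 -> window=[6, 25] -> max=25
step 9: append 16 -> window=[25, 16] -> max=25
Recorded maximums: 56 56 33 33 31 31 25 25
Changes between consecutive maximums: 3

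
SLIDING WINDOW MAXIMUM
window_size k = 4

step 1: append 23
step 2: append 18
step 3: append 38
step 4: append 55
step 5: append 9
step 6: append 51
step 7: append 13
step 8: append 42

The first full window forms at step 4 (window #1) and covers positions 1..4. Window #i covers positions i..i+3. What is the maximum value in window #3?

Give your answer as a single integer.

Answer: 55

Derivation:
step 1: append 23 -> window=[23] (not full yet)
step 2: append 18 -> window=[23, 18] (not full yet)
step 3: append 38 -> window=[23, 18, 38] (not full yet)
step 4: append 55 -> window=[23, 18, 38, 55] -> max=55
step 5: append 9 -> window=[18, 38, 55, 9] -> max=55
step 6: append 51 -> window=[38, 55, 9, 51] -> max=55
Window #3 max = 55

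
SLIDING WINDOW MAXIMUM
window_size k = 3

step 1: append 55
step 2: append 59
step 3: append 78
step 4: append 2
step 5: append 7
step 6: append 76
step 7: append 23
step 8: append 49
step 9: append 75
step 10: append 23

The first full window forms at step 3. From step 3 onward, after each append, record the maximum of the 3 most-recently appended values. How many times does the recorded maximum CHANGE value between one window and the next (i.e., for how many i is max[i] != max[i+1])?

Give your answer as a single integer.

Answer: 2

Derivation:
step 1: append 55 -> window=[55] (not full yet)
step 2: append 59 -> window=[55, 59] (not full yet)
step 3: append 78 -> window=[55, 59, 78] -> max=78
step 4: append 2 -> window=[59, 78, 2] -> max=78
step 5: append 7 -> window=[78, 2, 7] -> max=78
step 6: append 76 -> window=[2, 7, 76] -> max=76
step 7: append 23 -> window=[7, 76, 23] -> max=76
step 8: append 49 -> window=[76, 23, 49] -> max=76
step 9: append 75 -> window=[23, 49, 75] -> max=75
step 10: append 23 -> window=[49, 75, 23] -> max=75
Recorded maximums: 78 78 78 76 76 76 75 75
Changes between consecutive maximums: 2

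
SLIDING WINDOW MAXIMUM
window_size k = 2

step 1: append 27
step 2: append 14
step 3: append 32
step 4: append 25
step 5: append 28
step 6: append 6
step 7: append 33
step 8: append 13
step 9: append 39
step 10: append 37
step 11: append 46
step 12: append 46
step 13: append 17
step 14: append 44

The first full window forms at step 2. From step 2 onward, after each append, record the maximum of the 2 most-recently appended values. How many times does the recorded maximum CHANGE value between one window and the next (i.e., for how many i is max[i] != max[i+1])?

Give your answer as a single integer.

step 1: append 27 -> window=[27] (not full yet)
step 2: append 14 -> window=[27, 14] -> max=27
step 3: append 32 -> window=[14, 32] -> max=32
step 4: append 25 -> window=[32, 25] -> max=32
step 5: append 28 -> window=[25, 28] -> max=28
step 6: append 6 -> window=[28, 6] -> max=28
step 7: append 33 -> window=[6, 33] -> max=33
step 8: append 13 -> window=[33, 13] -> max=33
step 9: append 39 -> window=[13, 39] -> max=39
step 10: append 37 -> window=[39, 37] -> max=39
step 11: append 46 -> window=[37, 46] -> max=46
step 12: append 46 -> window=[46, 46] -> max=46
step 13: append 17 -> window=[46, 17] -> max=46
step 14: append 44 -> window=[17, 44] -> max=44
Recorded maximums: 27 32 32 28 28 33 33 39 39 46 46 46 44
Changes between consecutive maximums: 6

Answer: 6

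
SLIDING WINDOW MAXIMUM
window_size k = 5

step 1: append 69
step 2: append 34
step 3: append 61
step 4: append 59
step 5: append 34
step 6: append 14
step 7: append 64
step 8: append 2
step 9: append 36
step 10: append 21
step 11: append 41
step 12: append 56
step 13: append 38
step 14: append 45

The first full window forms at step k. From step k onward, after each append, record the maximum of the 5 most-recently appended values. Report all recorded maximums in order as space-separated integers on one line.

Answer: 69 61 64 64 64 64 64 56 56 56

Derivation:
step 1: append 69 -> window=[69] (not full yet)
step 2: append 34 -> window=[69, 34] (not full yet)
step 3: append 61 -> window=[69, 34, 61] (not full yet)
step 4: append 59 -> window=[69, 34, 61, 59] (not full yet)
step 5: append 34 -> window=[69, 34, 61, 59, 34] -> max=69
step 6: append 14 -> window=[34, 61, 59, 34, 14] -> max=61
step 7: append 64 -> window=[61, 59, 34, 14, 64] -> max=64
step 8: append 2 -> window=[59, 34, 14, 64, 2] -> max=64
step 9: append 36 -> window=[34, 14, 64, 2, 36] -> max=64
step 10: append 21 -> window=[14, 64, 2, 36, 21] -> max=64
step 11: append 41 -> window=[64, 2, 36, 21, 41] -> max=64
step 12: append 56 -> window=[2, 36, 21, 41, 56] -> max=56
step 13: append 38 -> window=[36, 21, 41, 56, 38] -> max=56
step 14: append 45 -> window=[21, 41, 56, 38, 45] -> max=56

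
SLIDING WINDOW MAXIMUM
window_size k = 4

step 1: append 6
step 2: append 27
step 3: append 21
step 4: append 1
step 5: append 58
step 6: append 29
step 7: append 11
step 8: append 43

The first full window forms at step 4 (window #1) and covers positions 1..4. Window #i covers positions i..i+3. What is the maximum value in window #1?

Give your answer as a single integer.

Answer: 27

Derivation:
step 1: append 6 -> window=[6] (not full yet)
step 2: append 27 -> window=[6, 27] (not full yet)
step 3: append 21 -> window=[6, 27, 21] (not full yet)
step 4: append 1 -> window=[6, 27, 21, 1] -> max=27
Window #1 max = 27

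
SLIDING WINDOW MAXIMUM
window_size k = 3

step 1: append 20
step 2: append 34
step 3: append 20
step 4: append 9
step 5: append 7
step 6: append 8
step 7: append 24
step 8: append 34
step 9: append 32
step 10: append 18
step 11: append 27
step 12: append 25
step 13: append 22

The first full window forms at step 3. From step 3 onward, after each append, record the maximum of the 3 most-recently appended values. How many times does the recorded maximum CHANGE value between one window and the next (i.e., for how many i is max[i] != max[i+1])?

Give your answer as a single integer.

Answer: 6

Derivation:
step 1: append 20 -> window=[20] (not full yet)
step 2: append 34 -> window=[20, 34] (not full yet)
step 3: append 20 -> window=[20, 34, 20] -> max=34
step 4: append 9 -> window=[34, 20, 9] -> max=34
step 5: append 7 -> window=[20, 9, 7] -> max=20
step 6: append 8 -> window=[9, 7, 8] -> max=9
step 7: append 24 -> window=[7, 8, 24] -> max=24
step 8: append 34 -> window=[8, 24, 34] -> max=34
step 9: append 32 -> window=[24, 34, 32] -> max=34
step 10: append 18 -> window=[34, 32, 18] -> max=34
step 11: append 27 -> window=[32, 18, 27] -> max=32
step 12: append 25 -> window=[18, 27, 25] -> max=27
step 13: append 22 -> window=[27, 25, 22] -> max=27
Recorded maximums: 34 34 20 9 24 34 34 34 32 27 27
Changes between consecutive maximums: 6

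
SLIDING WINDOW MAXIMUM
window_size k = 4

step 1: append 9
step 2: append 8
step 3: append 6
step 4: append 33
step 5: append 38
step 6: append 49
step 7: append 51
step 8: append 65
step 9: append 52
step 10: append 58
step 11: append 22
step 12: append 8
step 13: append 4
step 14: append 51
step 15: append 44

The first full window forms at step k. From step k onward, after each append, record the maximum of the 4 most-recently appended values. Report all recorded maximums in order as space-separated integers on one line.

step 1: append 9 -> window=[9] (not full yet)
step 2: append 8 -> window=[9, 8] (not full yet)
step 3: append 6 -> window=[9, 8, 6] (not full yet)
step 4: append 33 -> window=[9, 8, 6, 33] -> max=33
step 5: append 38 -> window=[8, 6, 33, 38] -> max=38
step 6: append 49 -> window=[6, 33, 38, 49] -> max=49
step 7: append 51 -> window=[33, 38, 49, 51] -> max=51
step 8: append 65 -> window=[38, 49, 51, 65] -> max=65
step 9: append 52 -> window=[49, 51, 65, 52] -> max=65
step 10: append 58 -> window=[51, 65, 52, 58] -> max=65
step 11: append 22 -> window=[65, 52, 58, 22] -> max=65
step 12: append 8 -> window=[52, 58, 22, 8] -> max=58
step 13: append 4 -> window=[58, 22, 8, 4] -> max=58
step 14: append 51 -> window=[22, 8, 4, 51] -> max=51
step 15: append 44 -> window=[8, 4, 51, 44] -> max=51

Answer: 33 38 49 51 65 65 65 65 58 58 51 51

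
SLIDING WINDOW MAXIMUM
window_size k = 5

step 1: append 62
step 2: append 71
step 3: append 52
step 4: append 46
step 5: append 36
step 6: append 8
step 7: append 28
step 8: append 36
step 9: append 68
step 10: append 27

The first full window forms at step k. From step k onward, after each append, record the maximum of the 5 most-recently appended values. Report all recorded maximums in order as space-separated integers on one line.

Answer: 71 71 52 46 68 68

Derivation:
step 1: append 62 -> window=[62] (not full yet)
step 2: append 71 -> window=[62, 71] (not full yet)
step 3: append 52 -> window=[62, 71, 52] (not full yet)
step 4: append 46 -> window=[62, 71, 52, 46] (not full yet)
step 5: append 36 -> window=[62, 71, 52, 46, 36] -> max=71
step 6: append 8 -> window=[71, 52, 46, 36, 8] -> max=71
step 7: append 28 -> window=[52, 46, 36, 8, 28] -> max=52
step 8: append 36 -> window=[46, 36, 8, 28, 36] -> max=46
step 9: append 68 -> window=[36, 8, 28, 36, 68] -> max=68
step 10: append 27 -> window=[8, 28, 36, 68, 27] -> max=68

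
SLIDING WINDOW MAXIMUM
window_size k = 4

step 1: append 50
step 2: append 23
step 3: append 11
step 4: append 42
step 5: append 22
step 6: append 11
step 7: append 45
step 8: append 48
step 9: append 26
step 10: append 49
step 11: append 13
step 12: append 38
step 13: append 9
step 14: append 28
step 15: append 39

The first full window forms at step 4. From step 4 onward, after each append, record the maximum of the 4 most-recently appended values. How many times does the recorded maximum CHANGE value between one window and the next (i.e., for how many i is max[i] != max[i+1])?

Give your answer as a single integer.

Answer: 6

Derivation:
step 1: append 50 -> window=[50] (not full yet)
step 2: append 23 -> window=[50, 23] (not full yet)
step 3: append 11 -> window=[50, 23, 11] (not full yet)
step 4: append 42 -> window=[50, 23, 11, 42] -> max=50
step 5: append 22 -> window=[23, 11, 42, 22] -> max=42
step 6: append 11 -> window=[11, 42, 22, 11] -> max=42
step 7: append 45 -> window=[42, 22, 11, 45] -> max=45
step 8: append 48 -> window=[22, 11, 45, 48] -> max=48
step 9: append 26 -> window=[11, 45, 48, 26] -> max=48
step 10: append 49 -> window=[45, 48, 26, 49] -> max=49
step 11: append 13 -> window=[48, 26, 49, 13] -> max=49
step 12: append 38 -> window=[26, 49, 13, 38] -> max=49
step 13: append 9 -> window=[49, 13, 38, 9] -> max=49
step 14: append 28 -> window=[13, 38, 9, 28] -> max=38
step 15: append 39 -> window=[38, 9, 28, 39] -> max=39
Recorded maximums: 50 42 42 45 48 48 49 49 49 49 38 39
Changes between consecutive maximums: 6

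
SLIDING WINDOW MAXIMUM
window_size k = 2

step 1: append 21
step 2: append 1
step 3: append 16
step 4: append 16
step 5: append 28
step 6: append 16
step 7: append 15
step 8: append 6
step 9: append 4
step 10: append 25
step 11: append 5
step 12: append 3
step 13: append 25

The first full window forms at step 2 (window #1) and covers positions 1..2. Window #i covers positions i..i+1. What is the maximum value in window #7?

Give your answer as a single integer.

step 1: append 21 -> window=[21] (not full yet)
step 2: append 1 -> window=[21, 1] -> max=21
step 3: append 16 -> window=[1, 16] -> max=16
step 4: append 16 -> window=[16, 16] -> max=16
step 5: append 28 -> window=[16, 28] -> max=28
step 6: append 16 -> window=[28, 16] -> max=28
step 7: append 15 -> window=[16, 15] -> max=16
step 8: append 6 -> window=[15, 6] -> max=15
Window #7 max = 15

Answer: 15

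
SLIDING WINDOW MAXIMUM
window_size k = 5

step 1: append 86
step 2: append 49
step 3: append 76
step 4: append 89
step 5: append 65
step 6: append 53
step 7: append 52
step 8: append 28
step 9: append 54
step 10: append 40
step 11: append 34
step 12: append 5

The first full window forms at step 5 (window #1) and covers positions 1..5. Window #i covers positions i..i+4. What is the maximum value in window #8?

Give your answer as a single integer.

Answer: 54

Derivation:
step 1: append 86 -> window=[86] (not full yet)
step 2: append 49 -> window=[86, 49] (not full yet)
step 3: append 76 -> window=[86, 49, 76] (not full yet)
step 4: append 89 -> window=[86, 49, 76, 89] (not full yet)
step 5: append 65 -> window=[86, 49, 76, 89, 65] -> max=89
step 6: append 53 -> window=[49, 76, 89, 65, 53] -> max=89
step 7: append 52 -> window=[76, 89, 65, 53, 52] -> max=89
step 8: append 28 -> window=[89, 65, 53, 52, 28] -> max=89
step 9: append 54 -> window=[65, 53, 52, 28, 54] -> max=65
step 10: append 40 -> window=[53, 52, 28, 54, 40] -> max=54
step 11: append 34 -> window=[52, 28, 54, 40, 34] -> max=54
step 12: append 5 -> window=[28, 54, 40, 34, 5] -> max=54
Window #8 max = 54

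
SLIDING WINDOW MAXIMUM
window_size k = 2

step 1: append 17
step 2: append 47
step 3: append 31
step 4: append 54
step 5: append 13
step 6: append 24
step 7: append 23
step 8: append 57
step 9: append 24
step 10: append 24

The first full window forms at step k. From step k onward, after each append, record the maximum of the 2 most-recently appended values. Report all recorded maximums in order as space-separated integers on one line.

step 1: append 17 -> window=[17] (not full yet)
step 2: append 47 -> window=[17, 47] -> max=47
step 3: append 31 -> window=[47, 31] -> max=47
step 4: append 54 -> window=[31, 54] -> max=54
step 5: append 13 -> window=[54, 13] -> max=54
step 6: append 24 -> window=[13, 24] -> max=24
step 7: append 23 -> window=[24, 23] -> max=24
step 8: append 57 -> window=[23, 57] -> max=57
step 9: append 24 -> window=[57, 24] -> max=57
step 10: append 24 -> window=[24, 24] -> max=24

Answer: 47 47 54 54 24 24 57 57 24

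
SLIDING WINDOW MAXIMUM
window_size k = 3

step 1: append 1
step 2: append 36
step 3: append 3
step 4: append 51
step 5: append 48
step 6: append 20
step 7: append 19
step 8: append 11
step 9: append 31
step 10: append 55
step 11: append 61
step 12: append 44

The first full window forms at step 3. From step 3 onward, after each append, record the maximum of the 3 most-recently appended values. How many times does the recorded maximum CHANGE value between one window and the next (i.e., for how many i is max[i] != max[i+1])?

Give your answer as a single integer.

Answer: 6

Derivation:
step 1: append 1 -> window=[1] (not full yet)
step 2: append 36 -> window=[1, 36] (not full yet)
step 3: append 3 -> window=[1, 36, 3] -> max=36
step 4: append 51 -> window=[36, 3, 51] -> max=51
step 5: append 48 -> window=[3, 51, 48] -> max=51
step 6: append 20 -> window=[51, 48, 20] -> max=51
step 7: append 19 -> window=[48, 20, 19] -> max=48
step 8: append 11 -> window=[20, 19, 11] -> max=20
step 9: append 31 -> window=[19, 11, 31] -> max=31
step 10: append 55 -> window=[11, 31, 55] -> max=55
step 11: append 61 -> window=[31, 55, 61] -> max=61
step 12: append 44 -> window=[55, 61, 44] -> max=61
Recorded maximums: 36 51 51 51 48 20 31 55 61 61
Changes between consecutive maximums: 6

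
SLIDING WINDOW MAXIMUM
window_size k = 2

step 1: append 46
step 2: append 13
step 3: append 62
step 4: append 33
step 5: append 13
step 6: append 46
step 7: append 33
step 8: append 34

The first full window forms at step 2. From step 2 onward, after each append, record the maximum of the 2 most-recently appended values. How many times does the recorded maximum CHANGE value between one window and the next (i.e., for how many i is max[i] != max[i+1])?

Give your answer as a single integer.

step 1: append 46 -> window=[46] (not full yet)
step 2: append 13 -> window=[46, 13] -> max=46
step 3: append 62 -> window=[13, 62] -> max=62
step 4: append 33 -> window=[62, 33] -> max=62
step 5: append 13 -> window=[33, 13] -> max=33
step 6: append 46 -> window=[13, 46] -> max=46
step 7: append 33 -> window=[46, 33] -> max=46
step 8: append 34 -> window=[33, 34] -> max=34
Recorded maximums: 46 62 62 33 46 46 34
Changes between consecutive maximums: 4

Answer: 4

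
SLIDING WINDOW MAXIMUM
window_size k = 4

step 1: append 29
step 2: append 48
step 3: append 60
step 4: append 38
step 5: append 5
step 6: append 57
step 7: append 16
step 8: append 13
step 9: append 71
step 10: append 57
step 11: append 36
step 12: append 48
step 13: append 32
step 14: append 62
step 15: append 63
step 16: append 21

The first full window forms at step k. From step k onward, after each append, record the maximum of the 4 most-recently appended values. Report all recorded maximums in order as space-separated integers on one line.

Answer: 60 60 60 57 57 71 71 71 71 57 62 63 63

Derivation:
step 1: append 29 -> window=[29] (not full yet)
step 2: append 48 -> window=[29, 48] (not full yet)
step 3: append 60 -> window=[29, 48, 60] (not full yet)
step 4: append 38 -> window=[29, 48, 60, 38] -> max=60
step 5: append 5 -> window=[48, 60, 38, 5] -> max=60
step 6: append 57 -> window=[60, 38, 5, 57] -> max=60
step 7: append 16 -> window=[38, 5, 57, 16] -> max=57
step 8: append 13 -> window=[5, 57, 16, 13] -> max=57
step 9: append 71 -> window=[57, 16, 13, 71] -> max=71
step 10: append 57 -> window=[16, 13, 71, 57] -> max=71
step 11: append 36 -> window=[13, 71, 57, 36] -> max=71
step 12: append 48 -> window=[71, 57, 36, 48] -> max=71
step 13: append 32 -> window=[57, 36, 48, 32] -> max=57
step 14: append 62 -> window=[36, 48, 32, 62] -> max=62
step 15: append 63 -> window=[48, 32, 62, 63] -> max=63
step 16: append 21 -> window=[32, 62, 63, 21] -> max=63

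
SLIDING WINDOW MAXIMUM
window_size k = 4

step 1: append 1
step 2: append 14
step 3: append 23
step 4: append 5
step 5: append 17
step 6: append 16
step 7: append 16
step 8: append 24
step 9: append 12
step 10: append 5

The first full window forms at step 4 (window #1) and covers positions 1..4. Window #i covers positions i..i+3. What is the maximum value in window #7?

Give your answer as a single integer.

Answer: 24

Derivation:
step 1: append 1 -> window=[1] (not full yet)
step 2: append 14 -> window=[1, 14] (not full yet)
step 3: append 23 -> window=[1, 14, 23] (not full yet)
step 4: append 5 -> window=[1, 14, 23, 5] -> max=23
step 5: append 17 -> window=[14, 23, 5, 17] -> max=23
step 6: append 16 -> window=[23, 5, 17, 16] -> max=23
step 7: append 16 -> window=[5, 17, 16, 16] -> max=17
step 8: append 24 -> window=[17, 16, 16, 24] -> max=24
step 9: append 12 -> window=[16, 16, 24, 12] -> max=24
step 10: append 5 -> window=[16, 24, 12, 5] -> max=24
Window #7 max = 24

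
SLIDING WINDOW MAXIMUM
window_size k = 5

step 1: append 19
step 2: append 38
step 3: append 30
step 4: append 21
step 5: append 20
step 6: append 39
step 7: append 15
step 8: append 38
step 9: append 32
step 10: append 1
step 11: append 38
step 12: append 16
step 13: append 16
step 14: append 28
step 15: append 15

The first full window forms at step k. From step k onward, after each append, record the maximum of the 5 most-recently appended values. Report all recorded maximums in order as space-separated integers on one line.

Answer: 38 39 39 39 39 39 38 38 38 38 38

Derivation:
step 1: append 19 -> window=[19] (not full yet)
step 2: append 38 -> window=[19, 38] (not full yet)
step 3: append 30 -> window=[19, 38, 30] (not full yet)
step 4: append 21 -> window=[19, 38, 30, 21] (not full yet)
step 5: append 20 -> window=[19, 38, 30, 21, 20] -> max=38
step 6: append 39 -> window=[38, 30, 21, 20, 39] -> max=39
step 7: append 15 -> window=[30, 21, 20, 39, 15] -> max=39
step 8: append 38 -> window=[21, 20, 39, 15, 38] -> max=39
step 9: append 32 -> window=[20, 39, 15, 38, 32] -> max=39
step 10: append 1 -> window=[39, 15, 38, 32, 1] -> max=39
step 11: append 38 -> window=[15, 38, 32, 1, 38] -> max=38
step 12: append 16 -> window=[38, 32, 1, 38, 16] -> max=38
step 13: append 16 -> window=[32, 1, 38, 16, 16] -> max=38
step 14: append 28 -> window=[1, 38, 16, 16, 28] -> max=38
step 15: append 15 -> window=[38, 16, 16, 28, 15] -> max=38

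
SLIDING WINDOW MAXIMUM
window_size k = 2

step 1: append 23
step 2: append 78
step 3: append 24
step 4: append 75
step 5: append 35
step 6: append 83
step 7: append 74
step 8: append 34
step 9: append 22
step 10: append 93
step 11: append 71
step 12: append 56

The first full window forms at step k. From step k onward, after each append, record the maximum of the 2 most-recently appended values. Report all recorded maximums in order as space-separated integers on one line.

step 1: append 23 -> window=[23] (not full yet)
step 2: append 78 -> window=[23, 78] -> max=78
step 3: append 24 -> window=[78, 24] -> max=78
step 4: append 75 -> window=[24, 75] -> max=75
step 5: append 35 -> window=[75, 35] -> max=75
step 6: append 83 -> window=[35, 83] -> max=83
step 7: append 74 -> window=[83, 74] -> max=83
step 8: append 34 -> window=[74, 34] -> max=74
step 9: append 22 -> window=[34, 22] -> max=34
step 10: append 93 -> window=[22, 93] -> max=93
step 11: append 71 -> window=[93, 71] -> max=93
step 12: append 56 -> window=[71, 56] -> max=71

Answer: 78 78 75 75 83 83 74 34 93 93 71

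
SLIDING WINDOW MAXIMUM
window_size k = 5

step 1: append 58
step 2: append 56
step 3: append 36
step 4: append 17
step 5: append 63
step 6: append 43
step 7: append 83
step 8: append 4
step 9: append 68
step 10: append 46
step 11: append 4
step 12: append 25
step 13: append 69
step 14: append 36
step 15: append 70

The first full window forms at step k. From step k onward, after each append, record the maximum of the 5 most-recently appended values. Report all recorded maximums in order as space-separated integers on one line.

step 1: append 58 -> window=[58] (not full yet)
step 2: append 56 -> window=[58, 56] (not full yet)
step 3: append 36 -> window=[58, 56, 36] (not full yet)
step 4: append 17 -> window=[58, 56, 36, 17] (not full yet)
step 5: append 63 -> window=[58, 56, 36, 17, 63] -> max=63
step 6: append 43 -> window=[56, 36, 17, 63, 43] -> max=63
step 7: append 83 -> window=[36, 17, 63, 43, 83] -> max=83
step 8: append 4 -> window=[17, 63, 43, 83, 4] -> max=83
step 9: append 68 -> window=[63, 43, 83, 4, 68] -> max=83
step 10: append 46 -> window=[43, 83, 4, 68, 46] -> max=83
step 11: append 4 -> window=[83, 4, 68, 46, 4] -> max=83
step 12: append 25 -> window=[4, 68, 46, 4, 25] -> max=68
step 13: append 69 -> window=[68, 46, 4, 25, 69] -> max=69
step 14: append 36 -> window=[46, 4, 25, 69, 36] -> max=69
step 15: append 70 -> window=[4, 25, 69, 36, 70] -> max=70

Answer: 63 63 83 83 83 83 83 68 69 69 70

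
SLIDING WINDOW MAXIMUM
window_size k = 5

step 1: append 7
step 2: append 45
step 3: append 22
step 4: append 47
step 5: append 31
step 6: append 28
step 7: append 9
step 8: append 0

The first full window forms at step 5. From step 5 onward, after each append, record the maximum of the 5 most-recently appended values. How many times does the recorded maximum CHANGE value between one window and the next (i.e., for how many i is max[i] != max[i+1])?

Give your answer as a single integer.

Answer: 0

Derivation:
step 1: append 7 -> window=[7] (not full yet)
step 2: append 45 -> window=[7, 45] (not full yet)
step 3: append 22 -> window=[7, 45, 22] (not full yet)
step 4: append 47 -> window=[7, 45, 22, 47] (not full yet)
step 5: append 31 -> window=[7, 45, 22, 47, 31] -> max=47
step 6: append 28 -> window=[45, 22, 47, 31, 28] -> max=47
step 7: append 9 -> window=[22, 47, 31, 28, 9] -> max=47
step 8: append 0 -> window=[47, 31, 28, 9, 0] -> max=47
Recorded maximums: 47 47 47 47
Changes between consecutive maximums: 0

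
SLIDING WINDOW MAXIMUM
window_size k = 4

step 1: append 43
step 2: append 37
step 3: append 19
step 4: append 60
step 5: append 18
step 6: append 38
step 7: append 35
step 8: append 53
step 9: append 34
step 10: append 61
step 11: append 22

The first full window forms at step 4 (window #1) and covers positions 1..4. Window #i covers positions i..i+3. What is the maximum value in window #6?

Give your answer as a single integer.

step 1: append 43 -> window=[43] (not full yet)
step 2: append 37 -> window=[43, 37] (not full yet)
step 3: append 19 -> window=[43, 37, 19] (not full yet)
step 4: append 60 -> window=[43, 37, 19, 60] -> max=60
step 5: append 18 -> window=[37, 19, 60, 18] -> max=60
step 6: append 38 -> window=[19, 60, 18, 38] -> max=60
step 7: append 35 -> window=[60, 18, 38, 35] -> max=60
step 8: append 53 -> window=[18, 38, 35, 53] -> max=53
step 9: append 34 -> window=[38, 35, 53, 34] -> max=53
Window #6 max = 53

Answer: 53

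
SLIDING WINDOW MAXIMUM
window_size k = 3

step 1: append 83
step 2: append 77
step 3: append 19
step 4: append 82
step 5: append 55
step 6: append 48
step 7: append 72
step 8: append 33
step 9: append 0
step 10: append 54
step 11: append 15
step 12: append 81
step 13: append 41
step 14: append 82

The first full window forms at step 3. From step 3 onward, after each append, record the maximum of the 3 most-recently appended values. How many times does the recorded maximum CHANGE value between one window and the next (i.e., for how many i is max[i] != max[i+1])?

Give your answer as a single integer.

step 1: append 83 -> window=[83] (not full yet)
step 2: append 77 -> window=[83, 77] (not full yet)
step 3: append 19 -> window=[83, 77, 19] -> max=83
step 4: append 82 -> window=[77, 19, 82] -> max=82
step 5: append 55 -> window=[19, 82, 55] -> max=82
step 6: append 48 -> window=[82, 55, 48] -> max=82
step 7: append 72 -> window=[55, 48, 72] -> max=72
step 8: append 33 -> window=[48, 72, 33] -> max=72
step 9: append 0 -> window=[72, 33, 0] -> max=72
step 10: append 54 -> window=[33, 0, 54] -> max=54
step 11: append 15 -> window=[0, 54, 15] -> max=54
step 12: append 81 -> window=[54, 15, 81] -> max=81
step 13: append 41 -> window=[15, 81, 41] -> max=81
step 14: append 82 -> window=[81, 41, 82] -> max=82
Recorded maximums: 83 82 82 82 72 72 72 54 54 81 81 82
Changes between consecutive maximums: 5

Answer: 5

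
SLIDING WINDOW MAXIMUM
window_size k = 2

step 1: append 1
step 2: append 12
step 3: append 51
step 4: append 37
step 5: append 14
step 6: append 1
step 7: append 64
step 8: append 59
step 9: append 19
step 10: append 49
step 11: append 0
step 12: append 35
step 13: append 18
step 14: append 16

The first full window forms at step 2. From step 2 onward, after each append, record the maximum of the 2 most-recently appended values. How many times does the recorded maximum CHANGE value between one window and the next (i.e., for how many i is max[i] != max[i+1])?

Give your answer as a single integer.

step 1: append 1 -> window=[1] (not full yet)
step 2: append 12 -> window=[1, 12] -> max=12
step 3: append 51 -> window=[12, 51] -> max=51
step 4: append 37 -> window=[51, 37] -> max=51
step 5: append 14 -> window=[37, 14] -> max=37
step 6: append 1 -> window=[14, 1] -> max=14
step 7: append 64 -> window=[1, 64] -> max=64
step 8: append 59 -> window=[64, 59] -> max=64
step 9: append 19 -> window=[59, 19] -> max=59
step 10: append 49 -> window=[19, 49] -> max=49
step 11: append 0 -> window=[49, 0] -> max=49
step 12: append 35 -> window=[0, 35] -> max=35
step 13: append 18 -> window=[35, 18] -> max=35
step 14: append 16 -> window=[18, 16] -> max=18
Recorded maximums: 12 51 51 37 14 64 64 59 49 49 35 35 18
Changes between consecutive maximums: 8

Answer: 8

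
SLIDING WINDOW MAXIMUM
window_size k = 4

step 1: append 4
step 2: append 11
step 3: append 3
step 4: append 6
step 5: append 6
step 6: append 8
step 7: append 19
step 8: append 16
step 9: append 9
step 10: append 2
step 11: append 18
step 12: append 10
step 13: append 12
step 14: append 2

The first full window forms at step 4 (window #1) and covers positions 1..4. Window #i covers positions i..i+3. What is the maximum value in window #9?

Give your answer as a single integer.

step 1: append 4 -> window=[4] (not full yet)
step 2: append 11 -> window=[4, 11] (not full yet)
step 3: append 3 -> window=[4, 11, 3] (not full yet)
step 4: append 6 -> window=[4, 11, 3, 6] -> max=11
step 5: append 6 -> window=[11, 3, 6, 6] -> max=11
step 6: append 8 -> window=[3, 6, 6, 8] -> max=8
step 7: append 19 -> window=[6, 6, 8, 19] -> max=19
step 8: append 16 -> window=[6, 8, 19, 16] -> max=19
step 9: append 9 -> window=[8, 19, 16, 9] -> max=19
step 10: append 2 -> window=[19, 16, 9, 2] -> max=19
step 11: append 18 -> window=[16, 9, 2, 18] -> max=18
step 12: append 10 -> window=[9, 2, 18, 10] -> max=18
Window #9 max = 18

Answer: 18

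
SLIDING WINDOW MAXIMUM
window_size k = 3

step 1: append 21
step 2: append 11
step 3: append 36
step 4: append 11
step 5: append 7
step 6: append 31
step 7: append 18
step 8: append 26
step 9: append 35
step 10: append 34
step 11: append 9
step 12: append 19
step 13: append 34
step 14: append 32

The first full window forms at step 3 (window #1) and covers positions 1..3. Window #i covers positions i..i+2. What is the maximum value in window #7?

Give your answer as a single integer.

Answer: 35

Derivation:
step 1: append 21 -> window=[21] (not full yet)
step 2: append 11 -> window=[21, 11] (not full yet)
step 3: append 36 -> window=[21, 11, 36] -> max=36
step 4: append 11 -> window=[11, 36, 11] -> max=36
step 5: append 7 -> window=[36, 11, 7] -> max=36
step 6: append 31 -> window=[11, 7, 31] -> max=31
step 7: append 18 -> window=[7, 31, 18] -> max=31
step 8: append 26 -> window=[31, 18, 26] -> max=31
step 9: append 35 -> window=[18, 26, 35] -> max=35
Window #7 max = 35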